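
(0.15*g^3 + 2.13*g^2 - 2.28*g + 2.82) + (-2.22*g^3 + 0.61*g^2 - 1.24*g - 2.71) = -2.07*g^3 + 2.74*g^2 - 3.52*g + 0.11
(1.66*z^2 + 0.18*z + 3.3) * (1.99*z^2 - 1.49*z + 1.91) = 3.3034*z^4 - 2.1152*z^3 + 9.4694*z^2 - 4.5732*z + 6.303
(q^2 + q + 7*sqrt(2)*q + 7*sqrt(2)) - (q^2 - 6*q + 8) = 7*q + 7*sqrt(2)*q - 8 + 7*sqrt(2)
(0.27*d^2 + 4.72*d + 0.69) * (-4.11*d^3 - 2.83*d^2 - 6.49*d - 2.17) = -1.1097*d^5 - 20.1633*d^4 - 17.9458*d^3 - 33.1714*d^2 - 14.7205*d - 1.4973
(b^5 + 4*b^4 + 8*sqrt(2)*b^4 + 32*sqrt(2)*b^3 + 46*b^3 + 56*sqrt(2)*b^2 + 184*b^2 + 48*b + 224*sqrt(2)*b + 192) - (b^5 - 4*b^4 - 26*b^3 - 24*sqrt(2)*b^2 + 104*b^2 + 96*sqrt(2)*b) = 8*b^4 + 8*sqrt(2)*b^4 + 32*sqrt(2)*b^3 + 72*b^3 + 80*b^2 + 80*sqrt(2)*b^2 + 48*b + 128*sqrt(2)*b + 192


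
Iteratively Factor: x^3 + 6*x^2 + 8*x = (x + 4)*(x^2 + 2*x) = x*(x + 4)*(x + 2)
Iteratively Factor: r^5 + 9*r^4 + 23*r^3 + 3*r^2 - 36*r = (r + 3)*(r^4 + 6*r^3 + 5*r^2 - 12*r) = (r + 3)*(r + 4)*(r^3 + 2*r^2 - 3*r) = (r - 1)*(r + 3)*(r + 4)*(r^2 + 3*r) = r*(r - 1)*(r + 3)*(r + 4)*(r + 3)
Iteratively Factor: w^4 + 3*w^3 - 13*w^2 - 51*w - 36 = (w + 3)*(w^3 - 13*w - 12) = (w + 1)*(w + 3)*(w^2 - w - 12) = (w + 1)*(w + 3)^2*(w - 4)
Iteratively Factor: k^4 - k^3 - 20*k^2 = (k + 4)*(k^3 - 5*k^2) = k*(k + 4)*(k^2 - 5*k) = k*(k - 5)*(k + 4)*(k)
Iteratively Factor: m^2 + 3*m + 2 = (m + 1)*(m + 2)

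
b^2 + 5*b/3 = b*(b + 5/3)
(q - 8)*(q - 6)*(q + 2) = q^3 - 12*q^2 + 20*q + 96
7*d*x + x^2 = x*(7*d + x)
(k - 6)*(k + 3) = k^2 - 3*k - 18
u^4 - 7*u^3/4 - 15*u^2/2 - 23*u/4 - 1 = (u - 4)*(u + 1/4)*(u + 1)^2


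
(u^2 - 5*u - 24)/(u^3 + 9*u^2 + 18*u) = (u - 8)/(u*(u + 6))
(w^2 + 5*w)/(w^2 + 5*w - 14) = w*(w + 5)/(w^2 + 5*w - 14)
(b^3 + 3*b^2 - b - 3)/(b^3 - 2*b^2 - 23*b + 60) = (b^3 + 3*b^2 - b - 3)/(b^3 - 2*b^2 - 23*b + 60)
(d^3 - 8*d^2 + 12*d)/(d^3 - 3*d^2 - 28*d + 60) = d/(d + 5)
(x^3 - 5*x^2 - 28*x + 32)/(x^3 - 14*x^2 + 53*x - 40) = (x + 4)/(x - 5)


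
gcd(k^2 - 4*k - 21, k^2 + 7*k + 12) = k + 3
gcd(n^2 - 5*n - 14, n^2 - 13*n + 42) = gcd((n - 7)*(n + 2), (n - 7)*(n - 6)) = n - 7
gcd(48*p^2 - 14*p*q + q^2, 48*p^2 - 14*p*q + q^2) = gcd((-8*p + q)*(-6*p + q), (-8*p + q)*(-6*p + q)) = 48*p^2 - 14*p*q + q^2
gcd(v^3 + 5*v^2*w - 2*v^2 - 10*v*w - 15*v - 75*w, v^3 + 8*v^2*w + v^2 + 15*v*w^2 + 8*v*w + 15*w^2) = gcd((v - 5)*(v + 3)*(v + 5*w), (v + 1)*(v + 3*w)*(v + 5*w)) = v + 5*w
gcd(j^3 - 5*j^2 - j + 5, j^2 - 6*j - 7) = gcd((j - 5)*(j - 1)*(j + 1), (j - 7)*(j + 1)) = j + 1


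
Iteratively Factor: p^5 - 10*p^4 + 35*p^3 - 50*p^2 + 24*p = (p - 2)*(p^4 - 8*p^3 + 19*p^2 - 12*p) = p*(p - 2)*(p^3 - 8*p^2 + 19*p - 12) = p*(p - 4)*(p - 2)*(p^2 - 4*p + 3) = p*(p - 4)*(p - 3)*(p - 2)*(p - 1)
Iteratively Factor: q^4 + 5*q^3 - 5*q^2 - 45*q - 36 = (q + 3)*(q^3 + 2*q^2 - 11*q - 12) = (q + 3)*(q + 4)*(q^2 - 2*q - 3) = (q - 3)*(q + 3)*(q + 4)*(q + 1)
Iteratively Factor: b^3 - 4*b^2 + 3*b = (b)*(b^2 - 4*b + 3) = b*(b - 1)*(b - 3)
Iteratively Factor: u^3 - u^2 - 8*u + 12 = (u - 2)*(u^2 + u - 6) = (u - 2)*(u + 3)*(u - 2)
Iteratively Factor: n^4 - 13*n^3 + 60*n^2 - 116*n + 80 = (n - 2)*(n^3 - 11*n^2 + 38*n - 40) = (n - 2)^2*(n^2 - 9*n + 20) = (n - 5)*(n - 2)^2*(n - 4)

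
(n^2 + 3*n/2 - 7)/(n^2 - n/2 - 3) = (2*n + 7)/(2*n + 3)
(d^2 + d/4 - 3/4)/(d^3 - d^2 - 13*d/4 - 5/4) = (4*d - 3)/(4*d^2 - 8*d - 5)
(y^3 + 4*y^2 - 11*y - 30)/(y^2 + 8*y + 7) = (y^3 + 4*y^2 - 11*y - 30)/(y^2 + 8*y + 7)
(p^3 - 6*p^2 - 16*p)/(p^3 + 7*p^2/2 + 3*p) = 2*(p - 8)/(2*p + 3)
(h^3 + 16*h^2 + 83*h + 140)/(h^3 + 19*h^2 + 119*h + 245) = (h + 4)/(h + 7)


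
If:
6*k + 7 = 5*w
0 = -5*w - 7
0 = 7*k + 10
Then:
No Solution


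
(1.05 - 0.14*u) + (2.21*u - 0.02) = 2.07*u + 1.03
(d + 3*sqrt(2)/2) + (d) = 2*d + 3*sqrt(2)/2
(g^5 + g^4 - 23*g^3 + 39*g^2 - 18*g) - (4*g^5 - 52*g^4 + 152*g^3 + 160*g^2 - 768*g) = -3*g^5 + 53*g^4 - 175*g^3 - 121*g^2 + 750*g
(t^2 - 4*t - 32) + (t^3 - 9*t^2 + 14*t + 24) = t^3 - 8*t^2 + 10*t - 8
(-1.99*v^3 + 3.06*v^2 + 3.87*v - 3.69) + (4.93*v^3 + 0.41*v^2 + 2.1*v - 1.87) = 2.94*v^3 + 3.47*v^2 + 5.97*v - 5.56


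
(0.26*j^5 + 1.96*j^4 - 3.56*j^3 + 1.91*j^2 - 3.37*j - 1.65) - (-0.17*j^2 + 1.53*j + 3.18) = 0.26*j^5 + 1.96*j^4 - 3.56*j^3 + 2.08*j^2 - 4.9*j - 4.83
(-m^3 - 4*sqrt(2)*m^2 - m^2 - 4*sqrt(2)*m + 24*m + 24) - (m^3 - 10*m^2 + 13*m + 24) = -2*m^3 - 4*sqrt(2)*m^2 + 9*m^2 - 4*sqrt(2)*m + 11*m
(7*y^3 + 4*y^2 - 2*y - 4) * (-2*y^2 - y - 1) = -14*y^5 - 15*y^4 - 7*y^3 + 6*y^2 + 6*y + 4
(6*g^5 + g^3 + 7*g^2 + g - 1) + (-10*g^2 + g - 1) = 6*g^5 + g^3 - 3*g^2 + 2*g - 2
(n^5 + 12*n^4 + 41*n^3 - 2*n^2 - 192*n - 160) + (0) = n^5 + 12*n^4 + 41*n^3 - 2*n^2 - 192*n - 160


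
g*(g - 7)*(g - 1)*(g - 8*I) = g^4 - 8*g^3 - 8*I*g^3 + 7*g^2 + 64*I*g^2 - 56*I*g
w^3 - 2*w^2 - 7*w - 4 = (w - 4)*(w + 1)^2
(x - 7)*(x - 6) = x^2 - 13*x + 42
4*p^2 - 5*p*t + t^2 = (-4*p + t)*(-p + t)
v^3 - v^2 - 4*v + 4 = (v - 2)*(v - 1)*(v + 2)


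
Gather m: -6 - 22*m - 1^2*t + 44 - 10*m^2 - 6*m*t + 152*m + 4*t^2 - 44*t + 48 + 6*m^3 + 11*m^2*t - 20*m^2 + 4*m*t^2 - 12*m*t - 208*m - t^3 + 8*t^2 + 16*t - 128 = 6*m^3 + m^2*(11*t - 30) + m*(4*t^2 - 18*t - 78) - t^3 + 12*t^2 - 29*t - 42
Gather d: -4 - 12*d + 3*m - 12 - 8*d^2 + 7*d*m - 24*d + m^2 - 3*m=-8*d^2 + d*(7*m - 36) + m^2 - 16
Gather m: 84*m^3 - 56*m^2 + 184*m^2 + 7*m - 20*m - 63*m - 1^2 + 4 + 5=84*m^3 + 128*m^2 - 76*m + 8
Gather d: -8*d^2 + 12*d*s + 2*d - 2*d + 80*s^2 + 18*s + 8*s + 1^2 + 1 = -8*d^2 + 12*d*s + 80*s^2 + 26*s + 2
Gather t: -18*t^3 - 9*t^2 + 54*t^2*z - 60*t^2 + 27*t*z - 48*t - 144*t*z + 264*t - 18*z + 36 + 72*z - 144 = -18*t^3 + t^2*(54*z - 69) + t*(216 - 117*z) + 54*z - 108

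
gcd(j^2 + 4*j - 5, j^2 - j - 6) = 1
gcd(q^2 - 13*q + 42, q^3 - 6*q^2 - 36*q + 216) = q - 6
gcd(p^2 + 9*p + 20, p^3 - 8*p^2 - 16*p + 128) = p + 4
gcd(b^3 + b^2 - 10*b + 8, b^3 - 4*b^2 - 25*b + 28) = b^2 + 3*b - 4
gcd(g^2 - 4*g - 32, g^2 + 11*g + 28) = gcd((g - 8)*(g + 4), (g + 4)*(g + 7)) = g + 4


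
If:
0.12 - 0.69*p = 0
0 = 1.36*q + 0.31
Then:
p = 0.17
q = -0.23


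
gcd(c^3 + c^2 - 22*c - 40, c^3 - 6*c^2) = 1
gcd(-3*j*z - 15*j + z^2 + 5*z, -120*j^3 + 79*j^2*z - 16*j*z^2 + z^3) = -3*j + z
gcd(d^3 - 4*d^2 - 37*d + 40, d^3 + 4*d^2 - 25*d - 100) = d + 5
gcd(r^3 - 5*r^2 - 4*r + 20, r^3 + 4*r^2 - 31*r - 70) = r^2 - 3*r - 10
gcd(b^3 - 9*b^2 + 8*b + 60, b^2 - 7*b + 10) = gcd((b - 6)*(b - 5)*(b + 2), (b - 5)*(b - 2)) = b - 5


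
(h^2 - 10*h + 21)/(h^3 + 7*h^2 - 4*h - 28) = (h^2 - 10*h + 21)/(h^3 + 7*h^2 - 4*h - 28)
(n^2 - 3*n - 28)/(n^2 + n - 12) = (n - 7)/(n - 3)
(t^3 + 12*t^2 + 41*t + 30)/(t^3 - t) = (t^2 + 11*t + 30)/(t*(t - 1))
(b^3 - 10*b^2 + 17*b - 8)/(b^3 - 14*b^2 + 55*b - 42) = (b^2 - 9*b + 8)/(b^2 - 13*b + 42)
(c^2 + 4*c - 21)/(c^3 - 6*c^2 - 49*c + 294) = (c - 3)/(c^2 - 13*c + 42)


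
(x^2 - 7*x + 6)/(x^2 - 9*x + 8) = (x - 6)/(x - 8)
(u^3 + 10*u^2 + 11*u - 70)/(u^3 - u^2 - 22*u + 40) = (u + 7)/(u - 4)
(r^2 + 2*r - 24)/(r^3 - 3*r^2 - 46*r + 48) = (r - 4)/(r^2 - 9*r + 8)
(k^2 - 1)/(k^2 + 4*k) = (k^2 - 1)/(k*(k + 4))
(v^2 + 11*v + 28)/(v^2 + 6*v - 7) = (v + 4)/(v - 1)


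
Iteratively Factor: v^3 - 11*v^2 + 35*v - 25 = (v - 1)*(v^2 - 10*v + 25) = (v - 5)*(v - 1)*(v - 5)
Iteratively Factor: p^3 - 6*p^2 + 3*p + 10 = (p - 5)*(p^2 - p - 2) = (p - 5)*(p + 1)*(p - 2)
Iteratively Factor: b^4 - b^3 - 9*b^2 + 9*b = (b - 3)*(b^3 + 2*b^2 - 3*b) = b*(b - 3)*(b^2 + 2*b - 3) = b*(b - 3)*(b + 3)*(b - 1)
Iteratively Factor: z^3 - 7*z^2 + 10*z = (z - 2)*(z^2 - 5*z) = (z - 5)*(z - 2)*(z)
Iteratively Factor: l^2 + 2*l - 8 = (l - 2)*(l + 4)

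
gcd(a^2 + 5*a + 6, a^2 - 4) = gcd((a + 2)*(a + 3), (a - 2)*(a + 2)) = a + 2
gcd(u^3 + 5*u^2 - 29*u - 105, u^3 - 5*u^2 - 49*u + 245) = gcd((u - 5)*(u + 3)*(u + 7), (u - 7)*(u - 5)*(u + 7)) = u^2 + 2*u - 35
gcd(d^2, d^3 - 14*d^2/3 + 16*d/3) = d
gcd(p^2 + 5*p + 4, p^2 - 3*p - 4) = p + 1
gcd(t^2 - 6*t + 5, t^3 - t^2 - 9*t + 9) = t - 1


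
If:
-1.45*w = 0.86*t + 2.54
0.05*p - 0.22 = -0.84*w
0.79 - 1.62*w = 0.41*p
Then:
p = 1.17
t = -3.28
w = 0.19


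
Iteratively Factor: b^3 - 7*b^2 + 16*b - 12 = (b - 2)*(b^2 - 5*b + 6) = (b - 3)*(b - 2)*(b - 2)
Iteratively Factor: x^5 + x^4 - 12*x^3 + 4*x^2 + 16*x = (x - 2)*(x^4 + 3*x^3 - 6*x^2 - 8*x) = (x - 2)*(x + 4)*(x^3 - x^2 - 2*x) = (x - 2)^2*(x + 4)*(x^2 + x) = x*(x - 2)^2*(x + 4)*(x + 1)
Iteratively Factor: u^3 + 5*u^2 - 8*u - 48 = (u + 4)*(u^2 + u - 12) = (u - 3)*(u + 4)*(u + 4)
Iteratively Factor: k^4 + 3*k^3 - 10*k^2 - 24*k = (k - 3)*(k^3 + 6*k^2 + 8*k) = k*(k - 3)*(k^2 + 6*k + 8) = k*(k - 3)*(k + 4)*(k + 2)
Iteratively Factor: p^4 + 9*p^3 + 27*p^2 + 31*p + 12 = (p + 1)*(p^3 + 8*p^2 + 19*p + 12) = (p + 1)*(p + 4)*(p^2 + 4*p + 3) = (p + 1)^2*(p + 4)*(p + 3)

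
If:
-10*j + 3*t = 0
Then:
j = 3*t/10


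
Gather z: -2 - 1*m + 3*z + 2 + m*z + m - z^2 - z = -z^2 + z*(m + 2)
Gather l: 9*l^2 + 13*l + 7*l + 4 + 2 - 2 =9*l^2 + 20*l + 4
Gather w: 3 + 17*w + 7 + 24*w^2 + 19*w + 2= 24*w^2 + 36*w + 12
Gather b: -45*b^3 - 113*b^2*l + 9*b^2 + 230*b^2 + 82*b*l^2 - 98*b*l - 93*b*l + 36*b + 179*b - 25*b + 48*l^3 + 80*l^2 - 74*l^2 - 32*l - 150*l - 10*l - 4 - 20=-45*b^3 + b^2*(239 - 113*l) + b*(82*l^2 - 191*l + 190) + 48*l^3 + 6*l^2 - 192*l - 24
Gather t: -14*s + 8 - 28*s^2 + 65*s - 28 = -28*s^2 + 51*s - 20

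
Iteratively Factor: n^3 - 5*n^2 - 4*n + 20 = (n + 2)*(n^2 - 7*n + 10) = (n - 2)*(n + 2)*(n - 5)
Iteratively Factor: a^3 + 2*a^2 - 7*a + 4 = (a + 4)*(a^2 - 2*a + 1) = (a - 1)*(a + 4)*(a - 1)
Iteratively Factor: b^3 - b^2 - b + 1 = (b + 1)*(b^2 - 2*b + 1) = (b - 1)*(b + 1)*(b - 1)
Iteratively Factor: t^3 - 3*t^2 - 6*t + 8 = (t - 1)*(t^2 - 2*t - 8) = (t - 4)*(t - 1)*(t + 2)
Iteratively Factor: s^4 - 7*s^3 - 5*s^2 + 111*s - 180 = (s - 5)*(s^3 - 2*s^2 - 15*s + 36) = (s - 5)*(s - 3)*(s^2 + s - 12) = (s - 5)*(s - 3)^2*(s + 4)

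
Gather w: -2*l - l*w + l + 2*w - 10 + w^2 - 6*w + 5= -l + w^2 + w*(-l - 4) - 5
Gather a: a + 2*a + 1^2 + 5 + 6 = 3*a + 12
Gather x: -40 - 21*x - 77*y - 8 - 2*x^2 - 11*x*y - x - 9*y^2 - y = -2*x^2 + x*(-11*y - 22) - 9*y^2 - 78*y - 48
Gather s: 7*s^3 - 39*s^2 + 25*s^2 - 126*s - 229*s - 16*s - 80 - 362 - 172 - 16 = 7*s^3 - 14*s^2 - 371*s - 630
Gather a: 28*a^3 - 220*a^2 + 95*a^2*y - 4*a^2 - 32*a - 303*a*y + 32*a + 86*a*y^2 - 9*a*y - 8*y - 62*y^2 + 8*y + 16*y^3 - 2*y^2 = 28*a^3 + a^2*(95*y - 224) + a*(86*y^2 - 312*y) + 16*y^3 - 64*y^2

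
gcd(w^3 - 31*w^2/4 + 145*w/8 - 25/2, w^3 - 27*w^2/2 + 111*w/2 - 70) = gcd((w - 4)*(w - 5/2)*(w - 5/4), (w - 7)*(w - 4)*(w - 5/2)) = w^2 - 13*w/2 + 10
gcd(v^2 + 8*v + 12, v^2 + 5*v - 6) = v + 6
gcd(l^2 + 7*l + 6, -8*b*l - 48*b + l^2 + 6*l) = l + 6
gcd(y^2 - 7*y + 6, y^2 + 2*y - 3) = y - 1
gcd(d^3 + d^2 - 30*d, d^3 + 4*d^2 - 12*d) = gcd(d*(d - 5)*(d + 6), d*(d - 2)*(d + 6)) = d^2 + 6*d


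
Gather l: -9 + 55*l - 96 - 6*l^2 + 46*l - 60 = -6*l^2 + 101*l - 165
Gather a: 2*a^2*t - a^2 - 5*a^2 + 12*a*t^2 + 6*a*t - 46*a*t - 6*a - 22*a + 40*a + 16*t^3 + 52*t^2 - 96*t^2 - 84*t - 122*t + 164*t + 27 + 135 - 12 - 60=a^2*(2*t - 6) + a*(12*t^2 - 40*t + 12) + 16*t^3 - 44*t^2 - 42*t + 90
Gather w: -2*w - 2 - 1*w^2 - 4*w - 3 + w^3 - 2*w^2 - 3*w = w^3 - 3*w^2 - 9*w - 5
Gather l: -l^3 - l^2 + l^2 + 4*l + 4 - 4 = -l^3 + 4*l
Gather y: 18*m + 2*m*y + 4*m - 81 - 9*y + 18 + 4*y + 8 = 22*m + y*(2*m - 5) - 55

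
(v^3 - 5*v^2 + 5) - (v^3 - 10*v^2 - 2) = 5*v^2 + 7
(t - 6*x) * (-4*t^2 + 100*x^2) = -4*t^3 + 24*t^2*x + 100*t*x^2 - 600*x^3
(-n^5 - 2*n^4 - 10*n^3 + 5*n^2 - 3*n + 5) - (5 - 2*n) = -n^5 - 2*n^4 - 10*n^3 + 5*n^2 - n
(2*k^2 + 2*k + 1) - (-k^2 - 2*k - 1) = 3*k^2 + 4*k + 2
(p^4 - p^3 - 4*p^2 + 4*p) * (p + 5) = p^5 + 4*p^4 - 9*p^3 - 16*p^2 + 20*p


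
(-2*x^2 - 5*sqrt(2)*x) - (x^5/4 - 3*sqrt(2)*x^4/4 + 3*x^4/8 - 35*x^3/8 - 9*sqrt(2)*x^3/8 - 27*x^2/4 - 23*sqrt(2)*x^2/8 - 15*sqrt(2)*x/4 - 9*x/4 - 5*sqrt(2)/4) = -x^5/4 - 3*x^4/8 + 3*sqrt(2)*x^4/4 + 9*sqrt(2)*x^3/8 + 35*x^3/8 + 23*sqrt(2)*x^2/8 + 19*x^2/4 - 5*sqrt(2)*x/4 + 9*x/4 + 5*sqrt(2)/4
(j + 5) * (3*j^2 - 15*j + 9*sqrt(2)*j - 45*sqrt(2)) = 3*j^3 + 9*sqrt(2)*j^2 - 75*j - 225*sqrt(2)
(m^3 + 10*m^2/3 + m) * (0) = 0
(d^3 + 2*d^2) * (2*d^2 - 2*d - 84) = 2*d^5 + 2*d^4 - 88*d^3 - 168*d^2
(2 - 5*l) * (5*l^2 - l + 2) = -25*l^3 + 15*l^2 - 12*l + 4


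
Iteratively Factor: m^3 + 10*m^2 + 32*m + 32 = (m + 4)*(m^2 + 6*m + 8) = (m + 4)^2*(m + 2)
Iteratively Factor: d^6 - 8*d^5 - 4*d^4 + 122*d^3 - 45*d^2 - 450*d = (d - 3)*(d^5 - 5*d^4 - 19*d^3 + 65*d^2 + 150*d) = d*(d - 3)*(d^4 - 5*d^3 - 19*d^2 + 65*d + 150) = d*(d - 3)*(d + 3)*(d^3 - 8*d^2 + 5*d + 50) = d*(d - 5)*(d - 3)*(d + 3)*(d^2 - 3*d - 10) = d*(d - 5)^2*(d - 3)*(d + 3)*(d + 2)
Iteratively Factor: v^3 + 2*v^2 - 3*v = (v)*(v^2 + 2*v - 3) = v*(v + 3)*(v - 1)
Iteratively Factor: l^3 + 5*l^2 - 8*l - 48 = (l + 4)*(l^2 + l - 12) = (l + 4)^2*(l - 3)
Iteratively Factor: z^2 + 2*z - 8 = (z - 2)*(z + 4)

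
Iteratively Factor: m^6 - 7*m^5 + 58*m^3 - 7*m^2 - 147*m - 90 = (m + 1)*(m^5 - 8*m^4 + 8*m^3 + 50*m^2 - 57*m - 90) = (m - 3)*(m + 1)*(m^4 - 5*m^3 - 7*m^2 + 29*m + 30) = (m - 3)*(m + 1)^2*(m^3 - 6*m^2 - m + 30) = (m - 3)^2*(m + 1)^2*(m^2 - 3*m - 10) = (m - 5)*(m - 3)^2*(m + 1)^2*(m + 2)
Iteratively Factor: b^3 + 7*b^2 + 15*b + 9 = (b + 3)*(b^2 + 4*b + 3) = (b + 3)^2*(b + 1)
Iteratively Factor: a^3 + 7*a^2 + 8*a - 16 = (a + 4)*(a^2 + 3*a - 4) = (a + 4)^2*(a - 1)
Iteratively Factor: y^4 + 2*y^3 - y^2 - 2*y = (y + 2)*(y^3 - y) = y*(y + 2)*(y^2 - 1) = y*(y + 1)*(y + 2)*(y - 1)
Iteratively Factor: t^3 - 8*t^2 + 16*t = (t - 4)*(t^2 - 4*t) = t*(t - 4)*(t - 4)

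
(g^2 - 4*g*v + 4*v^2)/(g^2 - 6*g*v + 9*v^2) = (g^2 - 4*g*v + 4*v^2)/(g^2 - 6*g*v + 9*v^2)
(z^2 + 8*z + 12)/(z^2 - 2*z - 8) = (z + 6)/(z - 4)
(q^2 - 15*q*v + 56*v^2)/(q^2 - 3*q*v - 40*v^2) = (q - 7*v)/(q + 5*v)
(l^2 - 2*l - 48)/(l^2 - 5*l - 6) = (-l^2 + 2*l + 48)/(-l^2 + 5*l + 6)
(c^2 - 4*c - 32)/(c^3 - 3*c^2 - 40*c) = (c + 4)/(c*(c + 5))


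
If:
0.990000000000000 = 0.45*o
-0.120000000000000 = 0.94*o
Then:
No Solution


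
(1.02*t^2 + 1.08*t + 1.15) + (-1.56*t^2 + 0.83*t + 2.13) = -0.54*t^2 + 1.91*t + 3.28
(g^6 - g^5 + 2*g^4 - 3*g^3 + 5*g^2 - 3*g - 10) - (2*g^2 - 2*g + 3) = g^6 - g^5 + 2*g^4 - 3*g^3 + 3*g^2 - g - 13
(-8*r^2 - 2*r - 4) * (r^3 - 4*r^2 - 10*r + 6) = -8*r^5 + 30*r^4 + 84*r^3 - 12*r^2 + 28*r - 24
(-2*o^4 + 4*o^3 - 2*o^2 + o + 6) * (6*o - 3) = -12*o^5 + 30*o^4 - 24*o^3 + 12*o^2 + 33*o - 18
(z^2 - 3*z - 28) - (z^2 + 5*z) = -8*z - 28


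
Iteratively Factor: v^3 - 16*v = (v + 4)*(v^2 - 4*v) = (v - 4)*(v + 4)*(v)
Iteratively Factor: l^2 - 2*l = (l)*(l - 2)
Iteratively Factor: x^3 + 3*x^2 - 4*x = (x - 1)*(x^2 + 4*x) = x*(x - 1)*(x + 4)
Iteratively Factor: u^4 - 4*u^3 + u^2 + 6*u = (u)*(u^3 - 4*u^2 + u + 6) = u*(u - 2)*(u^2 - 2*u - 3) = u*(u - 2)*(u + 1)*(u - 3)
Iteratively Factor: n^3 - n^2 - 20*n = (n - 5)*(n^2 + 4*n) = n*(n - 5)*(n + 4)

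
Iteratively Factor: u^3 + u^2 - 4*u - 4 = (u + 1)*(u^2 - 4) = (u + 1)*(u + 2)*(u - 2)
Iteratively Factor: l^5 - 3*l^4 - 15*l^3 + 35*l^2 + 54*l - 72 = (l - 1)*(l^4 - 2*l^3 - 17*l^2 + 18*l + 72) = (l - 1)*(l + 3)*(l^3 - 5*l^2 - 2*l + 24) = (l - 3)*(l - 1)*(l + 3)*(l^2 - 2*l - 8) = (l - 3)*(l - 1)*(l + 2)*(l + 3)*(l - 4)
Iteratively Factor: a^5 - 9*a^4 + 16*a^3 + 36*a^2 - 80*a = (a - 2)*(a^4 - 7*a^3 + 2*a^2 + 40*a) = a*(a - 2)*(a^3 - 7*a^2 + 2*a + 40) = a*(a - 2)*(a + 2)*(a^2 - 9*a + 20) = a*(a - 4)*(a - 2)*(a + 2)*(a - 5)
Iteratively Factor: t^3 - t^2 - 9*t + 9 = (t + 3)*(t^2 - 4*t + 3) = (t - 3)*(t + 3)*(t - 1)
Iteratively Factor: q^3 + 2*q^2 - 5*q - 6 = (q + 3)*(q^2 - q - 2) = (q + 1)*(q + 3)*(q - 2)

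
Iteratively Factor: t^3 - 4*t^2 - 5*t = (t)*(t^2 - 4*t - 5) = t*(t + 1)*(t - 5)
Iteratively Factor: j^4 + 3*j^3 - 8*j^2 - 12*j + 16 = (j - 2)*(j^3 + 5*j^2 + 2*j - 8) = (j - 2)*(j + 4)*(j^2 + j - 2) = (j - 2)*(j + 2)*(j + 4)*(j - 1)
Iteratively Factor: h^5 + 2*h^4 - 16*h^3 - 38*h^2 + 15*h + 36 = (h - 4)*(h^4 + 6*h^3 + 8*h^2 - 6*h - 9) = (h - 4)*(h + 3)*(h^3 + 3*h^2 - h - 3) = (h - 4)*(h + 3)^2*(h^2 - 1) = (h - 4)*(h + 1)*(h + 3)^2*(h - 1)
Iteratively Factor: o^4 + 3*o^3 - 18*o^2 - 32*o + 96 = (o + 4)*(o^3 - o^2 - 14*o + 24) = (o + 4)^2*(o^2 - 5*o + 6) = (o - 2)*(o + 4)^2*(o - 3)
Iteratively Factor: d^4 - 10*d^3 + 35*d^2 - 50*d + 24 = (d - 3)*(d^3 - 7*d^2 + 14*d - 8) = (d - 4)*(d - 3)*(d^2 - 3*d + 2) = (d - 4)*(d - 3)*(d - 1)*(d - 2)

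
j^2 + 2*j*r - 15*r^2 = (j - 3*r)*(j + 5*r)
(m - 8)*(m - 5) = m^2 - 13*m + 40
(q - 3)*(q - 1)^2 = q^3 - 5*q^2 + 7*q - 3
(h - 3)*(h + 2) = h^2 - h - 6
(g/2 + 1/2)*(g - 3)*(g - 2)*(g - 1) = g^4/2 - 5*g^3/2 + 5*g^2/2 + 5*g/2 - 3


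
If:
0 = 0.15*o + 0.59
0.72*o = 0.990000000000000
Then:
No Solution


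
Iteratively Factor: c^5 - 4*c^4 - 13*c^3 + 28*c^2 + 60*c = (c)*(c^4 - 4*c^3 - 13*c^2 + 28*c + 60) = c*(c + 2)*(c^3 - 6*c^2 - c + 30) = c*(c - 5)*(c + 2)*(c^2 - c - 6) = c*(c - 5)*(c + 2)^2*(c - 3)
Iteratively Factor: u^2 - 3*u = (u)*(u - 3)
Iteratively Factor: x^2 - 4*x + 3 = (x - 1)*(x - 3)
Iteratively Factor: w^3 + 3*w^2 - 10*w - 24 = (w - 3)*(w^2 + 6*w + 8) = (w - 3)*(w + 2)*(w + 4)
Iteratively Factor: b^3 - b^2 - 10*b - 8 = (b - 4)*(b^2 + 3*b + 2) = (b - 4)*(b + 1)*(b + 2)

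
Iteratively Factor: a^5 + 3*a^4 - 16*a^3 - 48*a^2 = (a + 3)*(a^4 - 16*a^2) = (a - 4)*(a + 3)*(a^3 + 4*a^2) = (a - 4)*(a + 3)*(a + 4)*(a^2) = a*(a - 4)*(a + 3)*(a + 4)*(a)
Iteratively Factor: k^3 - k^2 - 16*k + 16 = (k - 4)*(k^2 + 3*k - 4) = (k - 4)*(k + 4)*(k - 1)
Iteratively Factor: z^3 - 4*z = (z)*(z^2 - 4) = z*(z - 2)*(z + 2)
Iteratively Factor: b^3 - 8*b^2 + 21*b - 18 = (b - 3)*(b^2 - 5*b + 6) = (b - 3)^2*(b - 2)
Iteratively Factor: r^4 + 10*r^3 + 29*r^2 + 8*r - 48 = (r + 3)*(r^3 + 7*r^2 + 8*r - 16) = (r + 3)*(r + 4)*(r^2 + 3*r - 4) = (r - 1)*(r + 3)*(r + 4)*(r + 4)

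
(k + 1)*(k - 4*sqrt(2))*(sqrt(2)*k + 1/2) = sqrt(2)*k^3 - 15*k^2/2 + sqrt(2)*k^2 - 15*k/2 - 2*sqrt(2)*k - 2*sqrt(2)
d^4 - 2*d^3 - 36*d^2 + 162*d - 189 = (d - 3)^3*(d + 7)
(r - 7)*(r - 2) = r^2 - 9*r + 14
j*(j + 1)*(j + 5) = j^3 + 6*j^2 + 5*j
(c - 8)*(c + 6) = c^2 - 2*c - 48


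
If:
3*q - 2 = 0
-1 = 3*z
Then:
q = 2/3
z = -1/3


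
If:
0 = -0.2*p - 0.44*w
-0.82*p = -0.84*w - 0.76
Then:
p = 0.63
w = -0.29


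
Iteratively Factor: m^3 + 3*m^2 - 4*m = (m)*(m^2 + 3*m - 4) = m*(m + 4)*(m - 1)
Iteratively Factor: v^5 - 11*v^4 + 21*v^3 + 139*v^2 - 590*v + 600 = (v - 5)*(v^4 - 6*v^3 - 9*v^2 + 94*v - 120) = (v - 5)*(v - 3)*(v^3 - 3*v^2 - 18*v + 40) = (v - 5)^2*(v - 3)*(v^2 + 2*v - 8) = (v - 5)^2*(v - 3)*(v - 2)*(v + 4)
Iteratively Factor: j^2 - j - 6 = (j + 2)*(j - 3)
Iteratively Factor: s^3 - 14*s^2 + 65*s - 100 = (s - 5)*(s^2 - 9*s + 20) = (s - 5)*(s - 4)*(s - 5)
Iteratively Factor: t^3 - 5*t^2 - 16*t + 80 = (t + 4)*(t^2 - 9*t + 20) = (t - 5)*(t + 4)*(t - 4)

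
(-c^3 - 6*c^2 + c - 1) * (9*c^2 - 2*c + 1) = -9*c^5 - 52*c^4 + 20*c^3 - 17*c^2 + 3*c - 1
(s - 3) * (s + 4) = s^2 + s - 12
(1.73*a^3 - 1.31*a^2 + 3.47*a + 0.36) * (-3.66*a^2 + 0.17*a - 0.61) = -6.3318*a^5 + 5.0887*a^4 - 13.9782*a^3 + 0.0714000000000001*a^2 - 2.0555*a - 0.2196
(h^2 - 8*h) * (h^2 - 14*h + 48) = h^4 - 22*h^3 + 160*h^2 - 384*h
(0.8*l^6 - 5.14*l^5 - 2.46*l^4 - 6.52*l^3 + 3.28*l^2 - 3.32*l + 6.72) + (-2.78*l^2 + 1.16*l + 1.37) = 0.8*l^6 - 5.14*l^5 - 2.46*l^4 - 6.52*l^3 + 0.5*l^2 - 2.16*l + 8.09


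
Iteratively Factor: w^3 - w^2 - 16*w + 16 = (w + 4)*(w^2 - 5*w + 4) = (w - 1)*(w + 4)*(w - 4)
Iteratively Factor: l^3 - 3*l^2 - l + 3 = (l - 1)*(l^2 - 2*l - 3) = (l - 3)*(l - 1)*(l + 1)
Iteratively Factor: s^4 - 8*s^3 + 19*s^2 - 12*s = (s - 4)*(s^3 - 4*s^2 + 3*s) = (s - 4)*(s - 1)*(s^2 - 3*s) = s*(s - 4)*(s - 1)*(s - 3)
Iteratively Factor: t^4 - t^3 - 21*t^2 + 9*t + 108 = (t + 3)*(t^3 - 4*t^2 - 9*t + 36) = (t + 3)^2*(t^2 - 7*t + 12) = (t - 3)*(t + 3)^2*(t - 4)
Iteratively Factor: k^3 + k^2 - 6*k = (k)*(k^2 + k - 6) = k*(k - 2)*(k + 3)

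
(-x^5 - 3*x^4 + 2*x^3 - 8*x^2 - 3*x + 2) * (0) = 0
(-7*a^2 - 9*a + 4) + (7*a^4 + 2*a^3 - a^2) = 7*a^4 + 2*a^3 - 8*a^2 - 9*a + 4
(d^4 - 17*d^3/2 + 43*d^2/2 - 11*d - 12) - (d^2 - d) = d^4 - 17*d^3/2 + 41*d^2/2 - 10*d - 12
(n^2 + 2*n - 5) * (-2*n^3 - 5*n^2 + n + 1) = -2*n^5 - 9*n^4 + n^3 + 28*n^2 - 3*n - 5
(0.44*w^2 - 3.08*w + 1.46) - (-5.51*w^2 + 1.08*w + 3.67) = 5.95*w^2 - 4.16*w - 2.21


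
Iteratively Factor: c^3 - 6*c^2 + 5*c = (c)*(c^2 - 6*c + 5) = c*(c - 5)*(c - 1)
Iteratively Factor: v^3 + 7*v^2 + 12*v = (v)*(v^2 + 7*v + 12) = v*(v + 3)*(v + 4)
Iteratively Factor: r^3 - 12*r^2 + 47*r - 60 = (r - 5)*(r^2 - 7*r + 12) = (r - 5)*(r - 4)*(r - 3)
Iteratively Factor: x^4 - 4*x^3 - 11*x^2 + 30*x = (x + 3)*(x^3 - 7*x^2 + 10*x) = x*(x + 3)*(x^2 - 7*x + 10) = x*(x - 5)*(x + 3)*(x - 2)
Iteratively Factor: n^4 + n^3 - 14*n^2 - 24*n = (n + 3)*(n^3 - 2*n^2 - 8*n) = n*(n + 3)*(n^2 - 2*n - 8) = n*(n - 4)*(n + 3)*(n + 2)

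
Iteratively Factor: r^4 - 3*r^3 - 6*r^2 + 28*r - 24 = (r + 3)*(r^3 - 6*r^2 + 12*r - 8) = (r - 2)*(r + 3)*(r^2 - 4*r + 4) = (r - 2)^2*(r + 3)*(r - 2)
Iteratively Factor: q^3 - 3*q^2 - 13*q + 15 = (q + 3)*(q^2 - 6*q + 5) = (q - 1)*(q + 3)*(q - 5)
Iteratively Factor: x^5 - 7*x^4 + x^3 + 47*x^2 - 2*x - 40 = (x + 1)*(x^4 - 8*x^3 + 9*x^2 + 38*x - 40) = (x - 1)*(x + 1)*(x^3 - 7*x^2 + 2*x + 40) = (x - 5)*(x - 1)*(x + 1)*(x^2 - 2*x - 8) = (x - 5)*(x - 1)*(x + 1)*(x + 2)*(x - 4)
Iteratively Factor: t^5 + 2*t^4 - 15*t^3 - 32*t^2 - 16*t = (t + 1)*(t^4 + t^3 - 16*t^2 - 16*t) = (t + 1)*(t + 4)*(t^3 - 3*t^2 - 4*t) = (t + 1)^2*(t + 4)*(t^2 - 4*t) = (t - 4)*(t + 1)^2*(t + 4)*(t)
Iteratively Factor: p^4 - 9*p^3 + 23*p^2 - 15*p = (p - 1)*(p^3 - 8*p^2 + 15*p) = (p - 3)*(p - 1)*(p^2 - 5*p) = (p - 5)*(p - 3)*(p - 1)*(p)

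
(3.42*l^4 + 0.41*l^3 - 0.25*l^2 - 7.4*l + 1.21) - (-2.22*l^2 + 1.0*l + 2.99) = 3.42*l^4 + 0.41*l^3 + 1.97*l^2 - 8.4*l - 1.78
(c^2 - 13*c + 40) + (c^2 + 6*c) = 2*c^2 - 7*c + 40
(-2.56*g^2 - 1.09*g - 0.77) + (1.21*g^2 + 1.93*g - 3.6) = -1.35*g^2 + 0.84*g - 4.37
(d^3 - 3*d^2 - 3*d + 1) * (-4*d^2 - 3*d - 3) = -4*d^5 + 9*d^4 + 18*d^3 + 14*d^2 + 6*d - 3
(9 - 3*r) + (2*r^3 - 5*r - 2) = 2*r^3 - 8*r + 7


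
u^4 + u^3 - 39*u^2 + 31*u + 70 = (u - 5)*(u - 2)*(u + 1)*(u + 7)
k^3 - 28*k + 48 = (k - 4)*(k - 2)*(k + 6)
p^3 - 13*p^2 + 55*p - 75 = (p - 5)^2*(p - 3)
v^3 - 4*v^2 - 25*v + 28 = (v - 7)*(v - 1)*(v + 4)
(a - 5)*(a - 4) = a^2 - 9*a + 20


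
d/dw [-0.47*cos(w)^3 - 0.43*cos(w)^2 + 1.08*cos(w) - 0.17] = (1.41*cos(w)^2 + 0.86*cos(w) - 1.08)*sin(w)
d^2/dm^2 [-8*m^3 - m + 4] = -48*m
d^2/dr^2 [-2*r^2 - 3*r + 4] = -4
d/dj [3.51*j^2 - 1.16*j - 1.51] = 7.02*j - 1.16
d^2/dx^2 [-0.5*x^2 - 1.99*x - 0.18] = -1.00000000000000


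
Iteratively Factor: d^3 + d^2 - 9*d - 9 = (d + 1)*(d^2 - 9) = (d + 1)*(d + 3)*(d - 3)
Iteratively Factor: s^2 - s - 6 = (s - 3)*(s + 2)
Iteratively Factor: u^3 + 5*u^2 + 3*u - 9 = (u + 3)*(u^2 + 2*u - 3) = (u + 3)^2*(u - 1)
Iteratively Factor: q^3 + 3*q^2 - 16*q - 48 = (q - 4)*(q^2 + 7*q + 12) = (q - 4)*(q + 4)*(q + 3)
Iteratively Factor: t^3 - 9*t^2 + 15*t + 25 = (t - 5)*(t^2 - 4*t - 5) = (t - 5)^2*(t + 1)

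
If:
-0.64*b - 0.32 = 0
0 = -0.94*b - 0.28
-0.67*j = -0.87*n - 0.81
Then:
No Solution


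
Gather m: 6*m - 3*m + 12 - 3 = 3*m + 9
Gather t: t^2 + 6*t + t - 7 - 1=t^2 + 7*t - 8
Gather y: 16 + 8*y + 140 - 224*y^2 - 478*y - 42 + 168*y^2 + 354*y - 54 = -56*y^2 - 116*y + 60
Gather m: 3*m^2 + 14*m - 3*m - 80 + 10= 3*m^2 + 11*m - 70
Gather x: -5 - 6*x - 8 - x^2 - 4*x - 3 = -x^2 - 10*x - 16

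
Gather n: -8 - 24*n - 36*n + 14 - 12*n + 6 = 12 - 72*n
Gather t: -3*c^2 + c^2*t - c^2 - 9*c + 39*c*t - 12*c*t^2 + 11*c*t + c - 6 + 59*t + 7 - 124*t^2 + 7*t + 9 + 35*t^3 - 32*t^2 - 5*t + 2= -4*c^2 - 8*c + 35*t^3 + t^2*(-12*c - 156) + t*(c^2 + 50*c + 61) + 12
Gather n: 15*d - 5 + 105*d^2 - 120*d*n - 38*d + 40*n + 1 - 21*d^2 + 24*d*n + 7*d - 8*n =84*d^2 - 16*d + n*(32 - 96*d) - 4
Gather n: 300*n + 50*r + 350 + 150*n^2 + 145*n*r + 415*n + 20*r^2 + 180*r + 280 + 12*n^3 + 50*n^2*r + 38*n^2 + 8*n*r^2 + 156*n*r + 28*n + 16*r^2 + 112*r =12*n^3 + n^2*(50*r + 188) + n*(8*r^2 + 301*r + 743) + 36*r^2 + 342*r + 630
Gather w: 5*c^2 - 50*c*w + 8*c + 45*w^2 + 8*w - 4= 5*c^2 + 8*c + 45*w^2 + w*(8 - 50*c) - 4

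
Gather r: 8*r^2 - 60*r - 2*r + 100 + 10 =8*r^2 - 62*r + 110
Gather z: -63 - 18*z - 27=-18*z - 90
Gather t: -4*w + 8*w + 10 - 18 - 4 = 4*w - 12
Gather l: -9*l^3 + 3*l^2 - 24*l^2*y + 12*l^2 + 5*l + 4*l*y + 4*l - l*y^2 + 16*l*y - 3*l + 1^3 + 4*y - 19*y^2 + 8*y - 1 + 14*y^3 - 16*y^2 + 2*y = -9*l^3 + l^2*(15 - 24*y) + l*(-y^2 + 20*y + 6) + 14*y^3 - 35*y^2 + 14*y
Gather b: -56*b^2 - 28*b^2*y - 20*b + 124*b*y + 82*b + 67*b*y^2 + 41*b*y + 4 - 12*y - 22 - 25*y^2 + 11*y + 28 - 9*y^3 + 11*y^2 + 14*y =b^2*(-28*y - 56) + b*(67*y^2 + 165*y + 62) - 9*y^3 - 14*y^2 + 13*y + 10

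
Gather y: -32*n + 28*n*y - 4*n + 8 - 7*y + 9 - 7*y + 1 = -36*n + y*(28*n - 14) + 18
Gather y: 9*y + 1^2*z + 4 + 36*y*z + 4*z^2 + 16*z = y*(36*z + 9) + 4*z^2 + 17*z + 4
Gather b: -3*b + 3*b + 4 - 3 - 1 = 0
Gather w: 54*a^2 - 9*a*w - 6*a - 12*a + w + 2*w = 54*a^2 - 18*a + w*(3 - 9*a)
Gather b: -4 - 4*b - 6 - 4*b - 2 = -8*b - 12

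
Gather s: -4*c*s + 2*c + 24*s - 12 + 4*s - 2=2*c + s*(28 - 4*c) - 14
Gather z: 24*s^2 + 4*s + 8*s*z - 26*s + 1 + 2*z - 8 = 24*s^2 - 22*s + z*(8*s + 2) - 7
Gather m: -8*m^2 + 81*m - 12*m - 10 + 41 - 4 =-8*m^2 + 69*m + 27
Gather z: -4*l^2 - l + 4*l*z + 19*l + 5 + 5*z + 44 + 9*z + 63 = -4*l^2 + 18*l + z*(4*l + 14) + 112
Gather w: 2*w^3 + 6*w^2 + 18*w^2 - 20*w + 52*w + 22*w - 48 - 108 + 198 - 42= 2*w^3 + 24*w^2 + 54*w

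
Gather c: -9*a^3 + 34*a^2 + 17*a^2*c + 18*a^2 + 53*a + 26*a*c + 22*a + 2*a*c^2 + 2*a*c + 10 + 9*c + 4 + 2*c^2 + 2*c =-9*a^3 + 52*a^2 + 75*a + c^2*(2*a + 2) + c*(17*a^2 + 28*a + 11) + 14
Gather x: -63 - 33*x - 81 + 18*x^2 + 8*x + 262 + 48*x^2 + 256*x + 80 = 66*x^2 + 231*x + 198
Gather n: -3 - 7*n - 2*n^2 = -2*n^2 - 7*n - 3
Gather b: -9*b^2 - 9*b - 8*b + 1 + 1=-9*b^2 - 17*b + 2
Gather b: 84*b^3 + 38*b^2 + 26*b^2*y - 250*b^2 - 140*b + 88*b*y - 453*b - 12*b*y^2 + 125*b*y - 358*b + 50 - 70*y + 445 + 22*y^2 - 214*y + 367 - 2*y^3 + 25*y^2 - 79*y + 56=84*b^3 + b^2*(26*y - 212) + b*(-12*y^2 + 213*y - 951) - 2*y^3 + 47*y^2 - 363*y + 918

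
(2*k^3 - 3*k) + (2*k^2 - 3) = 2*k^3 + 2*k^2 - 3*k - 3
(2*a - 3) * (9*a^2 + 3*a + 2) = 18*a^3 - 21*a^2 - 5*a - 6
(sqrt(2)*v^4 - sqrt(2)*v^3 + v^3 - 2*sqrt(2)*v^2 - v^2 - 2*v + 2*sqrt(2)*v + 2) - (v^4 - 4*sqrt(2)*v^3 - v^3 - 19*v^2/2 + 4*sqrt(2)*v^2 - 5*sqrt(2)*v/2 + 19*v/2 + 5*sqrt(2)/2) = -v^4 + sqrt(2)*v^4 + 2*v^3 + 3*sqrt(2)*v^3 - 6*sqrt(2)*v^2 + 17*v^2/2 - 23*v/2 + 9*sqrt(2)*v/2 - 5*sqrt(2)/2 + 2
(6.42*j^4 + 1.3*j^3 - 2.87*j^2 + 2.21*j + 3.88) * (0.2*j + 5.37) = 1.284*j^5 + 34.7354*j^4 + 6.407*j^3 - 14.9699*j^2 + 12.6437*j + 20.8356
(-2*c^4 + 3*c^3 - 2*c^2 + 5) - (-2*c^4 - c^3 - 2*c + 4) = 4*c^3 - 2*c^2 + 2*c + 1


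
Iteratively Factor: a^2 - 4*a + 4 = (a - 2)*(a - 2)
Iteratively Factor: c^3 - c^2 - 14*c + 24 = (c - 2)*(c^2 + c - 12) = (c - 3)*(c - 2)*(c + 4)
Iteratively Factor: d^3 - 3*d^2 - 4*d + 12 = (d - 3)*(d^2 - 4) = (d - 3)*(d + 2)*(d - 2)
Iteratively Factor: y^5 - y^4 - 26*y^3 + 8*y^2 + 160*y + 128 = (y + 2)*(y^4 - 3*y^3 - 20*y^2 + 48*y + 64) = (y + 1)*(y + 2)*(y^3 - 4*y^2 - 16*y + 64) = (y + 1)*(y + 2)*(y + 4)*(y^2 - 8*y + 16) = (y - 4)*(y + 1)*(y + 2)*(y + 4)*(y - 4)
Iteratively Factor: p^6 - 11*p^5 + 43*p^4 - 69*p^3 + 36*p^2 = (p - 3)*(p^5 - 8*p^4 + 19*p^3 - 12*p^2) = p*(p - 3)*(p^4 - 8*p^3 + 19*p^2 - 12*p) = p*(p - 3)^2*(p^3 - 5*p^2 + 4*p) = p*(p - 4)*(p - 3)^2*(p^2 - p) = p*(p - 4)*(p - 3)^2*(p - 1)*(p)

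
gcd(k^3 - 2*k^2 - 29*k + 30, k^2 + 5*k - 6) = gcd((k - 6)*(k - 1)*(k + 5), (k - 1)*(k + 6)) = k - 1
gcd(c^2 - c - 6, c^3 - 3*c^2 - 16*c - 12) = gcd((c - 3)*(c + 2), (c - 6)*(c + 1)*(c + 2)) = c + 2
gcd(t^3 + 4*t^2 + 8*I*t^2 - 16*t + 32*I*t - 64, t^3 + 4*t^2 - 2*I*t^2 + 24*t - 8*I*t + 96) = t^2 + t*(4 + 4*I) + 16*I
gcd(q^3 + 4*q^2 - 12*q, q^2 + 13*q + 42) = q + 6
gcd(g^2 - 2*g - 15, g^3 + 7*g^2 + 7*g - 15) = g + 3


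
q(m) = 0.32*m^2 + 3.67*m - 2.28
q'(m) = 0.64*m + 3.67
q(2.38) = 8.27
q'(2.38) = 5.19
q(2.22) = 7.44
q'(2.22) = 5.09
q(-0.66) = -4.56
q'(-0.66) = 3.25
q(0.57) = -0.08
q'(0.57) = 4.03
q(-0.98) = -5.57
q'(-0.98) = 3.04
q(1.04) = 1.88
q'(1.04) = 4.34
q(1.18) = 2.50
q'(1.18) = 4.43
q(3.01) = 11.67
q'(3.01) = 5.60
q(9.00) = 56.67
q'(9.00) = 9.43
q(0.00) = -2.28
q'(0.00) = 3.67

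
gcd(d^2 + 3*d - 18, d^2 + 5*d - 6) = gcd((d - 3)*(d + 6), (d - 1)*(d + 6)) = d + 6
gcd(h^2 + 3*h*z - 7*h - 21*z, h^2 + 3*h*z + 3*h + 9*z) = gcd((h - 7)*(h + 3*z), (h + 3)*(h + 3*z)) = h + 3*z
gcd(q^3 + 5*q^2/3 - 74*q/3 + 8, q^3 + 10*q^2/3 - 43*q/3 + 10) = q + 6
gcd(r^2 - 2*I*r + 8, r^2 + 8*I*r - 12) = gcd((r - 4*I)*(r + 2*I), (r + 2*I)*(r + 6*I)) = r + 2*I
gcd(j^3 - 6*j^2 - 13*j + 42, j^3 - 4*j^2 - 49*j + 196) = j - 7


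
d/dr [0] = 0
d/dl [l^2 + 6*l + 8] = 2*l + 6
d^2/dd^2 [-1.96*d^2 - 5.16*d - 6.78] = -3.92000000000000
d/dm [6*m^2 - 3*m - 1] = 12*m - 3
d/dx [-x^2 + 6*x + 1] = 6 - 2*x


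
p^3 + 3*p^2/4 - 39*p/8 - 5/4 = (p - 2)*(p + 1/4)*(p + 5/2)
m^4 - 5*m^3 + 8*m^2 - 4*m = m*(m - 2)^2*(m - 1)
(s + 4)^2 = s^2 + 8*s + 16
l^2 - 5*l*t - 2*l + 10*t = (l - 2)*(l - 5*t)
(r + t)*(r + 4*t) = r^2 + 5*r*t + 4*t^2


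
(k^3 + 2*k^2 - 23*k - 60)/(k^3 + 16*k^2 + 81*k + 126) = (k^2 - k - 20)/(k^2 + 13*k + 42)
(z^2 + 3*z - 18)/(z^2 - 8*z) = (z^2 + 3*z - 18)/(z*(z - 8))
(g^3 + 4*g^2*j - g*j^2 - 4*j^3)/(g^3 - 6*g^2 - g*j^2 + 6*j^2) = (g + 4*j)/(g - 6)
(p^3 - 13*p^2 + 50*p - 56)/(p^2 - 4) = (p^2 - 11*p + 28)/(p + 2)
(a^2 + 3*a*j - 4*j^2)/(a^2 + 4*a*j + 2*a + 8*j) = (a - j)/(a + 2)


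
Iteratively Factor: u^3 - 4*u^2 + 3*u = (u)*(u^2 - 4*u + 3) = u*(u - 1)*(u - 3)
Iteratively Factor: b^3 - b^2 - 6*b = (b)*(b^2 - b - 6) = b*(b - 3)*(b + 2)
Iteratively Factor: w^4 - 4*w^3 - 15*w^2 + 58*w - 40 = (w - 1)*(w^3 - 3*w^2 - 18*w + 40) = (w - 5)*(w - 1)*(w^2 + 2*w - 8) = (w - 5)*(w - 1)*(w + 4)*(w - 2)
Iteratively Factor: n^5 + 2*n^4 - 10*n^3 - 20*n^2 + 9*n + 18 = (n + 3)*(n^4 - n^3 - 7*n^2 + n + 6) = (n - 1)*(n + 3)*(n^3 - 7*n - 6) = (n - 1)*(n + 2)*(n + 3)*(n^2 - 2*n - 3) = (n - 3)*(n - 1)*(n + 2)*(n + 3)*(n + 1)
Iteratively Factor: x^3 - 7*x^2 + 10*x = (x - 2)*(x^2 - 5*x) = x*(x - 2)*(x - 5)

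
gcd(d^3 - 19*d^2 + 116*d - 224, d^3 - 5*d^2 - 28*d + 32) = d - 8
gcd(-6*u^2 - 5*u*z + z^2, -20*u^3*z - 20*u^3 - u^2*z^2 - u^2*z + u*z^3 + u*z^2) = 1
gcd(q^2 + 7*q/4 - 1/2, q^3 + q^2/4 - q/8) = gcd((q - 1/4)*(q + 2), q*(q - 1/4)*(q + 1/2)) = q - 1/4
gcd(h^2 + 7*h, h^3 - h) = h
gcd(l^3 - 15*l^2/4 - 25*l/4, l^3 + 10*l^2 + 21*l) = l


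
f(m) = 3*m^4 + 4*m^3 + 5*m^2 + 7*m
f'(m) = 12*m^3 + 12*m^2 + 10*m + 7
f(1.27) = 32.95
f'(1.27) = 63.64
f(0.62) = 7.66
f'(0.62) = 20.67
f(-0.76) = -3.19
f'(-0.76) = 1.06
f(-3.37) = 267.04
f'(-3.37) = -349.69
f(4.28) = 1441.85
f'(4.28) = 1210.45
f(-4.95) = 1403.83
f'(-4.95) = -1203.92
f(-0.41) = -2.22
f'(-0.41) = 4.09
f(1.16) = 26.52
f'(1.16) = 53.48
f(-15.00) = 139395.00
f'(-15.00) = -37943.00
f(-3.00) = 159.00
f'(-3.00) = -239.00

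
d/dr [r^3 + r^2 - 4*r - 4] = 3*r^2 + 2*r - 4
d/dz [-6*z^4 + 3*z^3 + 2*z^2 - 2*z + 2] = -24*z^3 + 9*z^2 + 4*z - 2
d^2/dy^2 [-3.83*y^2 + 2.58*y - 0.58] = -7.66000000000000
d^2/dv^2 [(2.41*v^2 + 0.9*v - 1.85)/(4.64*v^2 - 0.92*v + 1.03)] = (59.328896*v^3 - 308.085792*v^2 + 21.576*v + 21.370578)/(99.897344*v^6 - 59.421696*v^5 + 78.308352*v^4 - 27.159872*v^3 + 17.383104*v^2 - 2.928084*v + 1.092727)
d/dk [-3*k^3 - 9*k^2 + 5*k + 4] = -9*k^2 - 18*k + 5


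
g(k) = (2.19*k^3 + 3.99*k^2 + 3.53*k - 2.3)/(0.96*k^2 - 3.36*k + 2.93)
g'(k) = (3.36 - 1.92*k)*(2.19*k^3 + 3.99*k^2 + 3.53*k - 2.3)/(0.96*k^2 - 3.36*k + 2.93)^2 + (6.57*k^2 + 7.98*k + 3.53)/(0.96*k^2 - 3.36*k + 2.93) = (2.1024*k^4 - 14.7168*k^3 + 2.4549*k^2 + 27.7974*k + 2.6149)/(0.9216*k^4 - 6.4512*k^3 + 16.9152*k^2 - 19.6896*k + 8.5849)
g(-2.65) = -1.31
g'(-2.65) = 0.94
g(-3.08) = -1.76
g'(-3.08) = 1.12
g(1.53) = 556.30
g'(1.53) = 7297.56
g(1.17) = 34.51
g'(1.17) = 192.65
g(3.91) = 45.52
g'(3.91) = -11.99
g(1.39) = 141.56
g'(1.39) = 1093.95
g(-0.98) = -0.56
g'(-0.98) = -0.13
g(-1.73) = -0.67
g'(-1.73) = 0.42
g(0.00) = -0.78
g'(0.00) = 0.30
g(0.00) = -0.78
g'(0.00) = 0.30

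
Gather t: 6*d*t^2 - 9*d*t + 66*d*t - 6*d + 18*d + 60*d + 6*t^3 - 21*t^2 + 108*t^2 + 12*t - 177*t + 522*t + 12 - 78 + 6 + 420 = 72*d + 6*t^3 + t^2*(6*d + 87) + t*(57*d + 357) + 360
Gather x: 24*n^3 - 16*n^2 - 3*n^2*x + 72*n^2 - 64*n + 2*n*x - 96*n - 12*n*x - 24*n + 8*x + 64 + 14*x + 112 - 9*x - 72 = 24*n^3 + 56*n^2 - 184*n + x*(-3*n^2 - 10*n + 13) + 104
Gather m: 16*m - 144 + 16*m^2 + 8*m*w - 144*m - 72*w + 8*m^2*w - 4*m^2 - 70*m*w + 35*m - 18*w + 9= m^2*(8*w + 12) + m*(-62*w - 93) - 90*w - 135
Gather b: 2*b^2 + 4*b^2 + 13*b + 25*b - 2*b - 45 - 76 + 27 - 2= 6*b^2 + 36*b - 96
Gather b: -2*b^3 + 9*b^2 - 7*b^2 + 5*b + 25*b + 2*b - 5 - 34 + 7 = -2*b^3 + 2*b^2 + 32*b - 32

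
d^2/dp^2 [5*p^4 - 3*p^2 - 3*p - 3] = 60*p^2 - 6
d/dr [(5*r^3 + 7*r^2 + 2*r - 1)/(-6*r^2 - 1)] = (-30*r^4 - 3*r^2 - 26*r - 2)/(36*r^4 + 12*r^2 + 1)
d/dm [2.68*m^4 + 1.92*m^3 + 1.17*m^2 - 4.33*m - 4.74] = 10.72*m^3 + 5.76*m^2 + 2.34*m - 4.33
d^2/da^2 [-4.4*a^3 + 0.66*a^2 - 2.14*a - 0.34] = 1.32 - 26.4*a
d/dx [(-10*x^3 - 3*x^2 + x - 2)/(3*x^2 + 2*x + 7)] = (-30*x^4 - 40*x^3 - 219*x^2 - 30*x + 11)/(9*x^4 + 12*x^3 + 46*x^2 + 28*x + 49)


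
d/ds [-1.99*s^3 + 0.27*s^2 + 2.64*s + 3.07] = -5.97*s^2 + 0.54*s + 2.64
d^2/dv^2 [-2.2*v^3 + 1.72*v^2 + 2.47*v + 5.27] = 3.44 - 13.2*v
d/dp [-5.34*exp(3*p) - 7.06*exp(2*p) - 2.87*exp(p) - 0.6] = (-16.02*exp(2*p) - 14.12*exp(p) - 2.87)*exp(p)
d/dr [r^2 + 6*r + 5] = 2*r + 6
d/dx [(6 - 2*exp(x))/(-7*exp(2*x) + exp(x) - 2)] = 2*(-(exp(x) - 3)*(14*exp(x) - 1) + 7*exp(2*x) - exp(x) + 2)*exp(x)/(7*exp(2*x) - exp(x) + 2)^2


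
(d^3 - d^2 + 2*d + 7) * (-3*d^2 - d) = -3*d^5 + 2*d^4 - 5*d^3 - 23*d^2 - 7*d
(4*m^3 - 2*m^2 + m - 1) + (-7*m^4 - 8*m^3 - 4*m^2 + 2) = -7*m^4 - 4*m^3 - 6*m^2 + m + 1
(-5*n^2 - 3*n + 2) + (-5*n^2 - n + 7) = -10*n^2 - 4*n + 9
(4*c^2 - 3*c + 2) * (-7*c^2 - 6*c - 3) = -28*c^4 - 3*c^3 - 8*c^2 - 3*c - 6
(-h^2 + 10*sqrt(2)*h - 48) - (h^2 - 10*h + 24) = -2*h^2 + 10*h + 10*sqrt(2)*h - 72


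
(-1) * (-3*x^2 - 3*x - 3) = 3*x^2 + 3*x + 3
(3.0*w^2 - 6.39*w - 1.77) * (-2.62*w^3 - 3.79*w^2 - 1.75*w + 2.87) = -7.86*w^5 + 5.3718*w^4 + 23.6055*w^3 + 26.5008*w^2 - 15.2418*w - 5.0799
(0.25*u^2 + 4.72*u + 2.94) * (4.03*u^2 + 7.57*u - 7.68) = 1.0075*u^4 + 20.9141*u^3 + 45.6586*u^2 - 13.9938*u - 22.5792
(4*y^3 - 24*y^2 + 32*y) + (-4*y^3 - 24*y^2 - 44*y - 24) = -48*y^2 - 12*y - 24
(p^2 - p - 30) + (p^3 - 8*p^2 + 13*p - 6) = p^3 - 7*p^2 + 12*p - 36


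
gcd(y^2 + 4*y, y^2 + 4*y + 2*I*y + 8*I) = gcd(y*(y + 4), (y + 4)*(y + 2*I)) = y + 4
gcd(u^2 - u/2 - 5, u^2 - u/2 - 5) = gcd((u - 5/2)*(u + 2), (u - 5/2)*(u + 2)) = u^2 - u/2 - 5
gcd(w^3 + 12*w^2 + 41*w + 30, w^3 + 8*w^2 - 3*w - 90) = w^2 + 11*w + 30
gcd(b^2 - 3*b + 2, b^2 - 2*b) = b - 2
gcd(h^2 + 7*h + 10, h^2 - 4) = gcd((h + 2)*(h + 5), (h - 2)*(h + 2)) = h + 2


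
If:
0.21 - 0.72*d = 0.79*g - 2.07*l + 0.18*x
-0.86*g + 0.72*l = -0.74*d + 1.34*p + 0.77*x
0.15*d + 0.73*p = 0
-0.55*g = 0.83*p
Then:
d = 0.652389132182502*x + 0.0673640898627291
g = 0.202297501760203*x + 0.0208887401940468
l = 0.391079807517856*x - 0.0700462563021923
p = -0.134052561407363*x - 0.0138419362731635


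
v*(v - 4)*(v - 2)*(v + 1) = v^4 - 5*v^3 + 2*v^2 + 8*v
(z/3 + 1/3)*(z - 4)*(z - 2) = z^3/3 - 5*z^2/3 + 2*z/3 + 8/3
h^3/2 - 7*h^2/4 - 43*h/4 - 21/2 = (h/2 + 1)*(h - 7)*(h + 3/2)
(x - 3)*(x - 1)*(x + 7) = x^3 + 3*x^2 - 25*x + 21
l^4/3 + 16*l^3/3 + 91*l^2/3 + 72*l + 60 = (l/3 + 1)*(l + 2)*(l + 5)*(l + 6)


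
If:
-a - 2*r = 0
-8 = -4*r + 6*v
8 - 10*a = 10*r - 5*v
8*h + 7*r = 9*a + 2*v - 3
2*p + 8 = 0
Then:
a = 1/5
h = -33/80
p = -4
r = -1/10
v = -7/5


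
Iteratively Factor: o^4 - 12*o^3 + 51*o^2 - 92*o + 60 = (o - 2)*(o^3 - 10*o^2 + 31*o - 30) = (o - 5)*(o - 2)*(o^2 - 5*o + 6) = (o - 5)*(o - 3)*(o - 2)*(o - 2)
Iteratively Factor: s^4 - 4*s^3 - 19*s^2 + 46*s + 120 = (s - 5)*(s^3 + s^2 - 14*s - 24) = (s - 5)*(s + 2)*(s^2 - s - 12) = (s - 5)*(s - 4)*(s + 2)*(s + 3)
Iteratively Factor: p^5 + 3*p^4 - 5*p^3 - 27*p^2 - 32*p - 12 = (p - 3)*(p^4 + 6*p^3 + 13*p^2 + 12*p + 4) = (p - 3)*(p + 2)*(p^3 + 4*p^2 + 5*p + 2) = (p - 3)*(p + 2)^2*(p^2 + 2*p + 1) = (p - 3)*(p + 1)*(p + 2)^2*(p + 1)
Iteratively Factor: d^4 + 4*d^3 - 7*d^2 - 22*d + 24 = (d + 4)*(d^3 - 7*d + 6) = (d + 3)*(d + 4)*(d^2 - 3*d + 2) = (d - 2)*(d + 3)*(d + 4)*(d - 1)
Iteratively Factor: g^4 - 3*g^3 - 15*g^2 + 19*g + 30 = (g + 3)*(g^3 - 6*g^2 + 3*g + 10) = (g + 1)*(g + 3)*(g^2 - 7*g + 10) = (g - 2)*(g + 1)*(g + 3)*(g - 5)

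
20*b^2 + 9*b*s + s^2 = (4*b + s)*(5*b + s)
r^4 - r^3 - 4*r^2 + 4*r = r*(r - 2)*(r - 1)*(r + 2)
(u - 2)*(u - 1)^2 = u^3 - 4*u^2 + 5*u - 2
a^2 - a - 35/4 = (a - 7/2)*(a + 5/2)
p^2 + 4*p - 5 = (p - 1)*(p + 5)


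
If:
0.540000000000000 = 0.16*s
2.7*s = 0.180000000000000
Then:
No Solution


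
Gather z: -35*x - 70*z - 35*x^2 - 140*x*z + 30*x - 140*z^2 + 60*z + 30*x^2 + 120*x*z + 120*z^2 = -5*x^2 - 5*x - 20*z^2 + z*(-20*x - 10)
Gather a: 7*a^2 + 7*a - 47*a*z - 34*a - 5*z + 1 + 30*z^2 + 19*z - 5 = 7*a^2 + a*(-47*z - 27) + 30*z^2 + 14*z - 4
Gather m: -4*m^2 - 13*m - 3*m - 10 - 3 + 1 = -4*m^2 - 16*m - 12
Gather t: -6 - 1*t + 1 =-t - 5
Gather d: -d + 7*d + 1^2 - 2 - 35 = 6*d - 36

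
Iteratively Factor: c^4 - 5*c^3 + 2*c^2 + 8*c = (c - 2)*(c^3 - 3*c^2 - 4*c) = (c - 2)*(c + 1)*(c^2 - 4*c) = c*(c - 2)*(c + 1)*(c - 4)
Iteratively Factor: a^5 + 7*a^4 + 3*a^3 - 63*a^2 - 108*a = (a + 3)*(a^4 + 4*a^3 - 9*a^2 - 36*a) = a*(a + 3)*(a^3 + 4*a^2 - 9*a - 36) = a*(a - 3)*(a + 3)*(a^2 + 7*a + 12) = a*(a - 3)*(a + 3)*(a + 4)*(a + 3)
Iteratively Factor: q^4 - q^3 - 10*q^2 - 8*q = (q + 2)*(q^3 - 3*q^2 - 4*q) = (q - 4)*(q + 2)*(q^2 + q) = (q - 4)*(q + 1)*(q + 2)*(q)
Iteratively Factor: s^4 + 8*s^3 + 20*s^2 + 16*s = (s + 4)*(s^3 + 4*s^2 + 4*s) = (s + 2)*(s + 4)*(s^2 + 2*s) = (s + 2)^2*(s + 4)*(s)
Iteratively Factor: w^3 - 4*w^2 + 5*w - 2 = (w - 1)*(w^2 - 3*w + 2) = (w - 1)^2*(w - 2)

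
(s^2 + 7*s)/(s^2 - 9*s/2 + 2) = 2*s*(s + 7)/(2*s^2 - 9*s + 4)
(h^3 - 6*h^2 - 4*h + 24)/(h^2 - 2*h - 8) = (h^2 - 8*h + 12)/(h - 4)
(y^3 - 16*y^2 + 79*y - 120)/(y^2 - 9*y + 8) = (y^2 - 8*y + 15)/(y - 1)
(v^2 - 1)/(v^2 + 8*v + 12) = (v^2 - 1)/(v^2 + 8*v + 12)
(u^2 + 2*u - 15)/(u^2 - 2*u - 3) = (u + 5)/(u + 1)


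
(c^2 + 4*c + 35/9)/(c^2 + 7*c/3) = (c + 5/3)/c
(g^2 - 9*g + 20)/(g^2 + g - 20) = (g - 5)/(g + 5)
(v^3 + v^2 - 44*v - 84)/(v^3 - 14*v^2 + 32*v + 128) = (v^2 - v - 42)/(v^2 - 16*v + 64)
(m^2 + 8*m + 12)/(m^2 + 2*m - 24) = (m + 2)/(m - 4)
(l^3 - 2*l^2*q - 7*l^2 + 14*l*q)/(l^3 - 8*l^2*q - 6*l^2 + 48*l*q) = (l^2 - 2*l*q - 7*l + 14*q)/(l^2 - 8*l*q - 6*l + 48*q)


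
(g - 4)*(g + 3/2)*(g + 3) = g^3 + g^2/2 - 27*g/2 - 18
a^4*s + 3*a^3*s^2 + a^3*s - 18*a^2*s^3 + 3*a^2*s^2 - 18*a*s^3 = a*(a - 3*s)*(a + 6*s)*(a*s + s)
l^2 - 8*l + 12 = (l - 6)*(l - 2)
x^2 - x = x*(x - 1)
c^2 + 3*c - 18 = (c - 3)*(c + 6)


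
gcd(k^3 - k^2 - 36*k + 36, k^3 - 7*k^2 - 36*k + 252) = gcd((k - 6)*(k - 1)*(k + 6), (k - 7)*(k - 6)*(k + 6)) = k^2 - 36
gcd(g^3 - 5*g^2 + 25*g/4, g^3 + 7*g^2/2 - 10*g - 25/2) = g - 5/2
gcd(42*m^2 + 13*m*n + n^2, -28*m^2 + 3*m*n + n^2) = 7*m + n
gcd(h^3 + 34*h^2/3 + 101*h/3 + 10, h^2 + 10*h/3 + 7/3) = 1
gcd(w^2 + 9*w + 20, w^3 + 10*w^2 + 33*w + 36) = w + 4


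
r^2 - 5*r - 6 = (r - 6)*(r + 1)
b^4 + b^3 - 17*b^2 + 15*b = b*(b - 3)*(b - 1)*(b + 5)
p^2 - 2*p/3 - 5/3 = (p - 5/3)*(p + 1)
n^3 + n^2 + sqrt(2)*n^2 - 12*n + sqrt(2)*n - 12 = (n + 1)*(n - 2*sqrt(2))*(n + 3*sqrt(2))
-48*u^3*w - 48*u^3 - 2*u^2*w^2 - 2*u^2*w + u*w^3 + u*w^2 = (-8*u + w)*(6*u + w)*(u*w + u)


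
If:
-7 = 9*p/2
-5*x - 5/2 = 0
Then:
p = -14/9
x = -1/2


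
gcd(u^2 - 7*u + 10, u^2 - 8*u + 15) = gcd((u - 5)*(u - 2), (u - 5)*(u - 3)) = u - 5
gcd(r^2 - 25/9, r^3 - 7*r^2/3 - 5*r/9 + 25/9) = r - 5/3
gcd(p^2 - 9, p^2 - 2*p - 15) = p + 3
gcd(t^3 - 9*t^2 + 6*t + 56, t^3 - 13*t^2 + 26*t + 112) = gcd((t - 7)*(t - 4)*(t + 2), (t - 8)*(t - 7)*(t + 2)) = t^2 - 5*t - 14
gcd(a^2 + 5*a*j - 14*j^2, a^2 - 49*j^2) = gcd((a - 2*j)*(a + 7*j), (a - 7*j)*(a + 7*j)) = a + 7*j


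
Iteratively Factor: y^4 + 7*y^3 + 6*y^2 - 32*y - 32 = (y - 2)*(y^3 + 9*y^2 + 24*y + 16) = (y - 2)*(y + 4)*(y^2 + 5*y + 4) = (y - 2)*(y + 4)^2*(y + 1)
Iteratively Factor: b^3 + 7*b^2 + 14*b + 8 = (b + 1)*(b^2 + 6*b + 8) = (b + 1)*(b + 2)*(b + 4)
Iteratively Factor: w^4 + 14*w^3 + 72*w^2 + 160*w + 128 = (w + 2)*(w^3 + 12*w^2 + 48*w + 64) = (w + 2)*(w + 4)*(w^2 + 8*w + 16) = (w + 2)*(w + 4)^2*(w + 4)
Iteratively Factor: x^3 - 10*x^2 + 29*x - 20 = (x - 1)*(x^2 - 9*x + 20) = (x - 5)*(x - 1)*(x - 4)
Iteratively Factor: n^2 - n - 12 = (n + 3)*(n - 4)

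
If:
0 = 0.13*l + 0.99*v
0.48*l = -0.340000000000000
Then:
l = -0.71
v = 0.09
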